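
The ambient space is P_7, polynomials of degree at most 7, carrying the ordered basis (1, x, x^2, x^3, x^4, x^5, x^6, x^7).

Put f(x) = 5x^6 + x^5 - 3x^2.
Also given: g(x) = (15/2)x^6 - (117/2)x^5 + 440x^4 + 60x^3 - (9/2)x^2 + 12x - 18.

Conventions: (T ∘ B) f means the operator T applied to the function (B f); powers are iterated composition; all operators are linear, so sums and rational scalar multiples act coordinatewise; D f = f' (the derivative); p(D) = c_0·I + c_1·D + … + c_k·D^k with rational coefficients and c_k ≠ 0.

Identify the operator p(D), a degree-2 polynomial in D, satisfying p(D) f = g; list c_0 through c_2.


p(D) = (3/2)·I − 2·D + 3·D^2, i.e. c_0 = 3/2, c_1 = -2, c_2 = 3

D^0 f = 5x^6 + x^5 - 3x^2
D^1 f = 30x^5 + 5x^4 - 6x
D^2 f = 150x^4 + 20x^3 - 6
matching coefficients of g against c_0 f + c_1 Df + … from the top degree down determines the c_i
solution: c_0 = 3/2, c_1 = -2, c_2 = 3


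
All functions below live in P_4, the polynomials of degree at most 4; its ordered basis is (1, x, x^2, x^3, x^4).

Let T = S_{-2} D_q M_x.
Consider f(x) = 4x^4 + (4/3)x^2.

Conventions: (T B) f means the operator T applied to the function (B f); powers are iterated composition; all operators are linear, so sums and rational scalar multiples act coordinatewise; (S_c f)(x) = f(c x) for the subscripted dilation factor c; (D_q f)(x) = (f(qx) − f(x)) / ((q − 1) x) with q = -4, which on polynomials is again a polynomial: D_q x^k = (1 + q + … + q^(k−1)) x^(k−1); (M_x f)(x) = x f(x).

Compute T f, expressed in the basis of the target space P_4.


M_x f = 4x^5 + (4/3)x^3
D_q M_x f = 820x^4 + (52/3)x^2
S_{-2} (D_q M_x) f = 13120x^4 + (208/3)x^2

g(x) = 13120x^4 + (208/3)x^2


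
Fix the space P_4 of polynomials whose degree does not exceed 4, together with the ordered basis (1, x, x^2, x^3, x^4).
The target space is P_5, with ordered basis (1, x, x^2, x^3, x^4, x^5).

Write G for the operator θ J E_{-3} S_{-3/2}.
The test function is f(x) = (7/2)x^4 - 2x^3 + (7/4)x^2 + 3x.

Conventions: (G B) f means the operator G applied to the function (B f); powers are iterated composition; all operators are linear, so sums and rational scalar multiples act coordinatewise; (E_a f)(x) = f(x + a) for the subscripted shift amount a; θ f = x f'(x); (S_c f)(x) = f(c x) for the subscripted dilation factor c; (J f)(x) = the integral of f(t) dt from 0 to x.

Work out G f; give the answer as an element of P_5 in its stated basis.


the result is g(x) = (567/32)x^5 - (1647/8)x^4 + 900x^3 - (3519/2)x^2 + (41661/32)x

S_{-3/2} f = (567/32)x^4 + (27/4)x^3 + (63/16)x^2 - (9/2)x
E_{-3} S_{-3/2} f = (567/32)x^4 - (1647/8)x^3 + 900x^2 - (3519/2)x + 41661/32
J (E_{-3} S_{-3/2}) f = (567/160)x^5 - (1647/32)x^4 + 300x^3 - (3519/4)x^2 + (41661/32)x
θ (J E_{-3} S_{-3/2}) f = (567/32)x^5 - (1647/8)x^4 + 900x^3 - (3519/2)x^2 + (41661/32)x


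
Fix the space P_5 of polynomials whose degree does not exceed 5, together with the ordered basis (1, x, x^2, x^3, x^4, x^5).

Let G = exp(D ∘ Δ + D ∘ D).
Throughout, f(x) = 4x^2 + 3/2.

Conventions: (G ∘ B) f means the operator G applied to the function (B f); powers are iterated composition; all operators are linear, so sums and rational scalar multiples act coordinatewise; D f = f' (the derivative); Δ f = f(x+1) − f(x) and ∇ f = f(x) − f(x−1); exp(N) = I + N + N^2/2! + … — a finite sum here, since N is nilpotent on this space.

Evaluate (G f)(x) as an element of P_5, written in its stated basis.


order-1 term: 16
the series for exp(D ∘ Δ + D ∘ D) f terminates at order 1
exp(D ∘ Δ + D ∘ D) f = 4x^2 + 35/2

g(x) = 4x^2 + 35/2


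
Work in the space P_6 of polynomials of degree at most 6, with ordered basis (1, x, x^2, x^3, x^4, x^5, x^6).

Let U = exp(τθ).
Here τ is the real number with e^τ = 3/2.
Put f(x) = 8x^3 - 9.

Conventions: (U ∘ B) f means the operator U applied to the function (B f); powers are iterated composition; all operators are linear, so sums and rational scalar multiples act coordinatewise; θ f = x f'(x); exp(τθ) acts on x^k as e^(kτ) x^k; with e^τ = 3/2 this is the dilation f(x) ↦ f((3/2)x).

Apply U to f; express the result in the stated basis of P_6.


g(x) = 27x^3 - 9

exp(τθ) x^k = e^(kτ) x^k; with e^τ = 3/2 this sends x^k to (3/2)^k x^k
x^3 ↦ 27/8 x^3
applying this coordinatewise to f: exp(τθ) f = 27x^3 - 9


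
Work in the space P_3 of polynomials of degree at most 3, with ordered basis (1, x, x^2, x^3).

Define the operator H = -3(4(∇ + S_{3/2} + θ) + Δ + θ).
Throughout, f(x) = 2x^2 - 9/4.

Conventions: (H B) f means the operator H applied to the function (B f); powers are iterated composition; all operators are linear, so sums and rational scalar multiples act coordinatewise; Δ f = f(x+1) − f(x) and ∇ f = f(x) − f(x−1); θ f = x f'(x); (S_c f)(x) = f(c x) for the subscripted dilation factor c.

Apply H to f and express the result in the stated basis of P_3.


∇ f = 4x - 2
S_{3/2} f = (9/2)x^2 - 9/4
θ f = 4x^2
(∇ + S_{3/2} + θ) f = (17/2)x^2 + 4x - 17/4
(4(∇ + S_{3/2} + θ)) f = 34x^2 + 16x - 17
Δ f = 4x + 2
θ f = 4x^2
(4(∇ + S_{3/2} + θ) + Δ + θ) f = 38x^2 + 20x - 15
(-3(4(∇ + S_{3/2} + θ) + Δ + θ)) f = -114x^2 - 60x + 45

the image equals g(x) = -114x^2 - 60x + 45


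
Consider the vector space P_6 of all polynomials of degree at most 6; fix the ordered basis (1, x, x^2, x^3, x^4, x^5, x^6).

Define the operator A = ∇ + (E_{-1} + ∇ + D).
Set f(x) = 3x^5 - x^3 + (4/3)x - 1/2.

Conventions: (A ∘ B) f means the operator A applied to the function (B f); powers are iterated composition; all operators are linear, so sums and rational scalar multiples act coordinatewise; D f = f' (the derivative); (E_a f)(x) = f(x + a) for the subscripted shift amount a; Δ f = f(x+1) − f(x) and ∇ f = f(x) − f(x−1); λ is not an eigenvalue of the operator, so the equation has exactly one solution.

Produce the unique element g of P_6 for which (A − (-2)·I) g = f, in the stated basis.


write g with unknown coordinates in the stated basis and equate coefficients in (A − (-2)·I) g = f
solving from the highest basis element down gives g = x^5 - (10/3)x^4 + (107/9)x^3 - (304/9)x^2 + (1714/27)x - 9583/162
check: A g = x^5 + (20/3)x^4 - (223/9)x^3 + (608/9)x^2 - (3392/27)x + 19085/162
so A g − (-2)·g = 3x^5 - x^3 + (4/3)x - 1/2 = f ✓

g(x) = x^5 - (10/3)x^4 + (107/9)x^3 - (304/9)x^2 + (1714/27)x - 9583/162


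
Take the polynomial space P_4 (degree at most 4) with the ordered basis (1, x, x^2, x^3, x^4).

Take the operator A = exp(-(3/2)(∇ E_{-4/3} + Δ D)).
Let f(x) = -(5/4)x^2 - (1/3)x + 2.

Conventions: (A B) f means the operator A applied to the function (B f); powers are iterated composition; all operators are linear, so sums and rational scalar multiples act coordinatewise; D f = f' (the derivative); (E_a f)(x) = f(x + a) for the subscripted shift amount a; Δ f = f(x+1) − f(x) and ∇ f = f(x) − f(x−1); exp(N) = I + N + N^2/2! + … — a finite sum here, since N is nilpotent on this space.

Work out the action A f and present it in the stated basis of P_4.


g(x) = -(5/4)x^2 + (41/12)x - 55/16

order-1 term: (15/4)x - 21/8
order-2 term: -45/16
the series for exp(-(3/2)(∇ E_{-4/3} + Δ D)) f terminates at order 2
exp(-(3/2)(∇ E_{-4/3} + Δ D)) f = -(5/4)x^2 + (41/12)x - 55/16


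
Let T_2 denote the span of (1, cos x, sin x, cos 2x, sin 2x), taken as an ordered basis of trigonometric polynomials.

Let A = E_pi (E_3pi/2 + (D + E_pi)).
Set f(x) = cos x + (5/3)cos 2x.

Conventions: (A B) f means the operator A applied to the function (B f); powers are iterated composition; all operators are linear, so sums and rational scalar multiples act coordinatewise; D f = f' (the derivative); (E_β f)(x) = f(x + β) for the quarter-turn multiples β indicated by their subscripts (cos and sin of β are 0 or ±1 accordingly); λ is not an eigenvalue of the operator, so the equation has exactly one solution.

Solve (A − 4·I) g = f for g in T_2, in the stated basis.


write g with unknown coordinates in the stated basis and equate coefficients in (A − 4·I) g = f
solving from the highest basis element down gives g = -(1/3)cos x - (1/3)cos 2x + (1/6)sin 2x
check: A g = -(1/3)cos x + (1/3)cos 2x + (2/3)sin 2x
so A g − 4·g = cos x + (5/3)cos 2x = f ✓

g(x) = -(1/3)cos x - (1/3)cos 2x + (1/6)sin 2x


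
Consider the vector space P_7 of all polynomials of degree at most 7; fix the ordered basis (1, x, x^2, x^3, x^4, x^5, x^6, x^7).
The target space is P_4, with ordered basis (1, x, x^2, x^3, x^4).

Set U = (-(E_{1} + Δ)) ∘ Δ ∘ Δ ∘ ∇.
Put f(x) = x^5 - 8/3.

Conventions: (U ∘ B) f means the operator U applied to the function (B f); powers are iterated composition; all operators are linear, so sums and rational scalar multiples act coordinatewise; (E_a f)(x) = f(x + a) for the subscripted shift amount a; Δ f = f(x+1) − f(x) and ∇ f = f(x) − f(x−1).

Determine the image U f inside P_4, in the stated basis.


∇ f = 5x^4 - 10x^3 + 10x^2 - 5x + 1
Δ ∇ f = 20x^3 + 10x
Δ (Δ ∘ ∇) f = 60x^2 + 60x + 30
E_{1} Δ (Δ ∘ ∇) f = 60x^2 + 180x + 150
Δ Δ (Δ ∘ ∇) f = 120x + 120
(E_{1} + Δ) Δ (Δ ∘ ∇) f = 60x^2 + 300x + 270
(-(E_{1} + Δ)) Δ (Δ ∘ ∇) f = -60x^2 - 300x - 270

the result is g(x) = -60x^2 - 300x - 270


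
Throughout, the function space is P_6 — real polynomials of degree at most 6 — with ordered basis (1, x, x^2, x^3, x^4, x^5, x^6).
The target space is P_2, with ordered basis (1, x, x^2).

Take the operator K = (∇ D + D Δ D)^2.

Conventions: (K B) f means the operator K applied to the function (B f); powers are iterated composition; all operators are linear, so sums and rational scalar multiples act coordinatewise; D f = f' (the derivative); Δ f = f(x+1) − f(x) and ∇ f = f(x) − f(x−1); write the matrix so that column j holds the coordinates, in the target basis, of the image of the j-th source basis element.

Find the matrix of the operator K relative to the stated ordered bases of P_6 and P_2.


image of 1: 0
image of x: 0
image of x^2: 0
image of x^3: 0
image of x^4: 24
image of x^5: 120x + 120
image of x^6: 360x^2 + 720x + 1140
each image's coordinates form column j of the matrix

the matrix is [[0, 0, 0, 0, 24, 120, 1140]; [0, 0, 0, 0, 0, 120, 720]; [0, 0, 0, 0, 0, 0, 360]] (rows listed top to bottom)


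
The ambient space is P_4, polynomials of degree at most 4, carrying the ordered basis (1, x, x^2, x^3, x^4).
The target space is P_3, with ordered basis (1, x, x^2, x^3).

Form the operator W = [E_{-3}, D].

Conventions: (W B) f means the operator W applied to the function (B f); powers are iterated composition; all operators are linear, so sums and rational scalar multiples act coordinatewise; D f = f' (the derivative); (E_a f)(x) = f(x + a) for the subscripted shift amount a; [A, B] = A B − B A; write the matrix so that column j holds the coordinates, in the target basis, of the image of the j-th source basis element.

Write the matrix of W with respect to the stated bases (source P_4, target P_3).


the matrix is [[0, 0, 0, 0, 0]; [0, 0, 0, 0, 0]; [0, 0, 0, 0, 0]; [0, 0, 0, 0, 0]] (rows listed top to bottom)

image of 1: 0
image of x: 0
image of x^2: 0
image of x^3: 0
image of x^4: 0
each image's coordinates form column j of the matrix


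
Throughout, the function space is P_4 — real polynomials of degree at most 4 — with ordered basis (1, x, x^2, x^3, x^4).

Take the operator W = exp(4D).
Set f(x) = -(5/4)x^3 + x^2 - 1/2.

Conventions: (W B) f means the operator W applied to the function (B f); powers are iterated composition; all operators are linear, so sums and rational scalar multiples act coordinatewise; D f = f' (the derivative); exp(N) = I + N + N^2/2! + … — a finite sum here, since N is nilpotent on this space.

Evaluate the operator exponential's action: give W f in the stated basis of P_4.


the image equals g(x) = -(5/4)x^3 - 14x^2 - 52x - 129/2

order-1 term: -15x^2 + 8x
order-2 term: -60x + 16
order-3 term: -80
the series for exp(4D) f terminates at order 3
exp(4D) f = -(5/4)x^3 - 14x^2 - 52x - 129/2


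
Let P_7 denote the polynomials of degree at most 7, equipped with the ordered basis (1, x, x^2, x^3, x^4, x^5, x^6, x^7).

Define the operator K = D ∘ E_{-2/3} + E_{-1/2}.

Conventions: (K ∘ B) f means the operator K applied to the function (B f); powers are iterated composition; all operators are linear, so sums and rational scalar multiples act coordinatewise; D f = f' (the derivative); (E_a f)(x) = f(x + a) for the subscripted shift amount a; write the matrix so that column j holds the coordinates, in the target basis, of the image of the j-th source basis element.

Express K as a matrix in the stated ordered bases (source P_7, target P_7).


image of 1: 1
image of x: x + 1/2
image of x^2: x^2 + x - 13/12
image of x^3: x^3 + (3/2)x^2 - (13/4)x + 29/24
image of x^4: x^4 + 2x^3 - (13/2)x^2 + (29/6)x - 485/432
image of x^5: x^5 + (5/2)x^4 - (65/6)x^3 + (145/12)x^2 - (2425/432)x + 2479/2592
image of x^6: x^6 + 3x^5 - (65/4)x^4 + (145/6)x^3 - (2425/144)x^2 + (2479/432)x - 4015/5184
image of x^7: x^7 + (7/2)x^6 - (91/4)x^5 + (1015/24)x^4 - (16975/432)x^3 + (17353/864)x^2 - (28105/5184)x + 56615/93312
each image's coordinates form column j of the matrix

the matrix is [[1, 1/2, -13/12, 29/24, -485/432, 2479/2592, -4015/5184, 56615/93312]; [0, 1, 1, -13/4, 29/6, -2425/432, 2479/432, -28105/5184]; [0, 0, 1, 3/2, -13/2, 145/12, -2425/144, 17353/864]; [0, 0, 0, 1, 2, -65/6, 145/6, -16975/432]; [0, 0, 0, 0, 1, 5/2, -65/4, 1015/24]; [0, 0, 0, 0, 0, 1, 3, -91/4]; [0, 0, 0, 0, 0, 0, 1, 7/2]; [0, 0, 0, 0, 0, 0, 0, 1]] (rows listed top to bottom)


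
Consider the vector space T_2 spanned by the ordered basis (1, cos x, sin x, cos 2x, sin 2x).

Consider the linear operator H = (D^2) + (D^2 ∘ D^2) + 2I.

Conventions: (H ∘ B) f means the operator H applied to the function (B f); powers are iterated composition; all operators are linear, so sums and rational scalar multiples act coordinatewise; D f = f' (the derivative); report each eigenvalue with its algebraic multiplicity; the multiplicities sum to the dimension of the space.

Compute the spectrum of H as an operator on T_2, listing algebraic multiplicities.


image of 1: 2
image of cos x: 2cos x
image of sin x: 2sin x
image of cos 2x: 14cos 2x
image of sin 2x: 14sin 2x
the matrix is diagonal; its diagonal is (2, 2, 2, 14, 14)
for a triangular matrix the eigenvalues are the diagonal entries, with algebraic multiplicity their repetition count

λ = 2 (multiplicity 3), λ = 14 (multiplicity 2)


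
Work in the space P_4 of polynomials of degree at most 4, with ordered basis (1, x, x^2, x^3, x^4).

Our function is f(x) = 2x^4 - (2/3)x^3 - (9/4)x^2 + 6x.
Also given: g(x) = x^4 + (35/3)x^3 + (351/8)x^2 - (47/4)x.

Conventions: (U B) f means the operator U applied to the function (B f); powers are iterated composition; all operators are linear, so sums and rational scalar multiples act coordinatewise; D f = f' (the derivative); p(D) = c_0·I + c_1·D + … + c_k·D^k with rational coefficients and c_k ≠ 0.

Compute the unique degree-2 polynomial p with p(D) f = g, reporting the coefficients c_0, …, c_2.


D^0 f = 2x^4 - (2/3)x^3 - (9/4)x^2 + 6x
D^1 f = 8x^3 - 2x^2 - (9/2)x + 6
D^2 f = 24x^2 - 4x - 9/2
matching coefficients of g against c_0 f + c_1 Df + … from the top degree down determines the c_i
solution: c_0 = 1/2, c_1 = 3/2, c_2 = 2

c_0 = 1/2, c_1 = 3/2, c_2 = 2


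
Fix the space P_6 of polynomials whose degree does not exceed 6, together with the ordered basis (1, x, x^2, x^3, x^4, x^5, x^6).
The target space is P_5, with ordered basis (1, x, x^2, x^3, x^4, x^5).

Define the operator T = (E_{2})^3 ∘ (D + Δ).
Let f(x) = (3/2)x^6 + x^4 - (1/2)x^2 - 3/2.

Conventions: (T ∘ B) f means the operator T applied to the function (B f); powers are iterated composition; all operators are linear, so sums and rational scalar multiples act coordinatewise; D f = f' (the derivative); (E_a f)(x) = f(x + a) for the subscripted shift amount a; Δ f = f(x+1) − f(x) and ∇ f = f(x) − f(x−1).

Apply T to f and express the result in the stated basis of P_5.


D f = 9x^5 + 4x^3 - x
Δ f = 9x^5 + (45/2)x^4 + 34x^3 + (57/2)x^2 + 12x + 2
(D + Δ) f = 18x^5 + (45/2)x^4 + 38x^3 + (57/2)x^2 + 11x + 2
E_{2} (D + Δ) f = 18x^5 + (405/2)x^4 + 938x^3 + (4473/2)x^2 + 2741x + 1378
E_{2} E_{2} (D + Δ) f = 18x^5 + (765/2)x^4 + 3278x^3 + (28329/2)x^2 + 30863x + 27126
E_{2} E_{2} E_{2} (D + Δ) f = 18x^5 + (1125/2)x^4 + 7058x^3 + (88905/2)x^2 + 140537x + 178430

g(x) = 18x^5 + (1125/2)x^4 + 7058x^3 + (88905/2)x^2 + 140537x + 178430


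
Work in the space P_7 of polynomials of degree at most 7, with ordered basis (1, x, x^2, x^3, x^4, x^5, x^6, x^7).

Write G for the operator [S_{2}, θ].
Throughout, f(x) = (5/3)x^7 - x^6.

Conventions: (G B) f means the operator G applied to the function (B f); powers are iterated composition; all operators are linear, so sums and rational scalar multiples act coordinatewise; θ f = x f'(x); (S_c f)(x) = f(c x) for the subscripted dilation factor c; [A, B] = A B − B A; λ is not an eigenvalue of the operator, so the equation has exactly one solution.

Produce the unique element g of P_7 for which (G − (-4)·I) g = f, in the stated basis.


write g with unknown coordinates in the stated basis and equate coefficients in (G − (-4)·I) g = f
solving from the highest basis element down gives g = (5/12)x^7 - (1/4)x^6
check: G g = 0
so G g − (-4)·g = (5/3)x^7 - x^6 = f ✓

g(x) = (5/12)x^7 - (1/4)x^6


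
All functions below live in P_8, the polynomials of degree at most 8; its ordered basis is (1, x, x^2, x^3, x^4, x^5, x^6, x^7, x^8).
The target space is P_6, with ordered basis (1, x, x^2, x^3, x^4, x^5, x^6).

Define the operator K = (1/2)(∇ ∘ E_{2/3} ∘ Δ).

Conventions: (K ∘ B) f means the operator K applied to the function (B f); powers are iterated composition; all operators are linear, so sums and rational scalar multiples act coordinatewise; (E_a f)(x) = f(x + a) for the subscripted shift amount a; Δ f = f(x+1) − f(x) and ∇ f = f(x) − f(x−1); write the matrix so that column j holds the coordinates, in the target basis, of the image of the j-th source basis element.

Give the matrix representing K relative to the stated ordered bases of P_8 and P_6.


the matrix is [[0, 0, 1, 2, 11/3, 170/27, 287/27, 1442/81, 21673/729]; [0, 0, 0, 3, 8, 55/3, 340/9, 2009/27, 11536/81]; [0, 0, 0, 0, 6, 20, 55, 1190/9, 8036/27]; [0, 0, 0, 0, 0, 10, 40, 385/3, 9520/27]; [0, 0, 0, 0, 0, 0, 15, 70, 770/3]; [0, 0, 0, 0, 0, 0, 0, 21, 112]; [0, 0, 0, 0, 0, 0, 0, 0, 28]] (rows listed top to bottom)

image of 1: 0
image of x: 0
image of x^2: 1
image of x^3: 3x + 2
image of x^4: 6x^2 + 8x + 11/3
image of x^5: 10x^3 + 20x^2 + (55/3)x + 170/27
image of x^6: 15x^4 + 40x^3 + 55x^2 + (340/9)x + 287/27
image of x^7: 21x^5 + 70x^4 + (385/3)x^3 + (1190/9)x^2 + (2009/27)x + 1442/81
image of x^8: 28x^6 + 112x^5 + (770/3)x^4 + (9520/27)x^3 + (8036/27)x^2 + (11536/81)x + 21673/729
each image's coordinates form column j of the matrix


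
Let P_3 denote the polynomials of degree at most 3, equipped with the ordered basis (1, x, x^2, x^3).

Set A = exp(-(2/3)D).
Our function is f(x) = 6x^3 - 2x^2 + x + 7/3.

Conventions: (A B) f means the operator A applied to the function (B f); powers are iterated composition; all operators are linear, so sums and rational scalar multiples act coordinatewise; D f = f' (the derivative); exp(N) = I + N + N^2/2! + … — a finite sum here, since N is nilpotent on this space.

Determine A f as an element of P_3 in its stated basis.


g(x) = 6x^3 - 14x^2 + (35/3)x - 1

order-1 term: -12x^2 + (8/3)x - 2/3
order-2 term: 8x - 8/9
order-3 term: -16/9
the series for exp(-(2/3)D) f terminates at order 3
exp(-(2/3)D) f = 6x^3 - 14x^2 + (35/3)x - 1


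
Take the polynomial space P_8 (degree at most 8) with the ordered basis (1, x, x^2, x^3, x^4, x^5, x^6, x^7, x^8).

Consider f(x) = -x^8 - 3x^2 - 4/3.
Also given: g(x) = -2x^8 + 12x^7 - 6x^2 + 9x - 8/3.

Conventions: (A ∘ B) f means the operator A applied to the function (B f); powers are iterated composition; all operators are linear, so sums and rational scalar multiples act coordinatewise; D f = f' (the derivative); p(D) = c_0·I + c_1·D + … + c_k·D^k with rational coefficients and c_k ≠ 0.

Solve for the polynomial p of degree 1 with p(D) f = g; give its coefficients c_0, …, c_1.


D^0 f = -x^8 - 3x^2 - 4/3
D^1 f = -8x^7 - 6x
matching coefficients of g against c_0 f + c_1 Df + … from the top degree down determines the c_i
solution: c_0 = 2, c_1 = -3/2

p(D) = 2·I − (3/2)·D, i.e. c_0 = 2, c_1 = -3/2


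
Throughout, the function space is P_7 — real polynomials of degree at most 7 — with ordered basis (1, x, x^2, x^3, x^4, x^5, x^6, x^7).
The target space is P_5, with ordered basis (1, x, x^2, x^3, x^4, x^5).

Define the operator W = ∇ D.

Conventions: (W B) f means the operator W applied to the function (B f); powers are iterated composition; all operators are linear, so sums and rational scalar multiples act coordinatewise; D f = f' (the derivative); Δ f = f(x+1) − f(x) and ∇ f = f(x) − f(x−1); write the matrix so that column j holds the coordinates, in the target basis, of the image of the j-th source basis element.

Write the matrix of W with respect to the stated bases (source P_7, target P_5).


the matrix is [[0, 0, 2, -3, 4, -5, 6, -7]; [0, 0, 0, 6, -12, 20, -30, 42]; [0, 0, 0, 0, 12, -30, 60, -105]; [0, 0, 0, 0, 0, 20, -60, 140]; [0, 0, 0, 0, 0, 0, 30, -105]; [0, 0, 0, 0, 0, 0, 0, 42]] (rows listed top to bottom)

image of 1: 0
image of x: 0
image of x^2: 2
image of x^3: 6x - 3
image of x^4: 12x^2 - 12x + 4
image of x^5: 20x^3 - 30x^2 + 20x - 5
image of x^6: 30x^4 - 60x^3 + 60x^2 - 30x + 6
image of x^7: 42x^5 - 105x^4 + 140x^3 - 105x^2 + 42x - 7
each image's coordinates form column j of the matrix


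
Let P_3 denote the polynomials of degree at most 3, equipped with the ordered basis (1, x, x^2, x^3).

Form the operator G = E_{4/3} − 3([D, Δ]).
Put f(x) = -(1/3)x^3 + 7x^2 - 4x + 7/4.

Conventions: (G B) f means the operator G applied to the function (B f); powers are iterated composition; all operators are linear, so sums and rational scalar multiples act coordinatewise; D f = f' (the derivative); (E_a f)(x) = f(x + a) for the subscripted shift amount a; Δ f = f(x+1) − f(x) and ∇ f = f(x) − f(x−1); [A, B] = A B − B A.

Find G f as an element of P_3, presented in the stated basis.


the image equals g(x) = -(1/3)x^3 + (17/3)x^2 + (116/9)x + 2615/324

E_{4/3} f = -(1/3)x^3 + (17/3)x^2 + (116/9)x + 2615/324
Δ f = -x^2 + 13x + 8/3
D Δ f = -2x + 13
D f = -x^2 + 14x - 4
Δ D f = -2x + 13
[D, Δ] f = 0
(-3([D, Δ])) f = 0
(E_{4/3} − 3([D, Δ])) f = -(1/3)x^3 + (17/3)x^2 + (116/9)x + 2615/324


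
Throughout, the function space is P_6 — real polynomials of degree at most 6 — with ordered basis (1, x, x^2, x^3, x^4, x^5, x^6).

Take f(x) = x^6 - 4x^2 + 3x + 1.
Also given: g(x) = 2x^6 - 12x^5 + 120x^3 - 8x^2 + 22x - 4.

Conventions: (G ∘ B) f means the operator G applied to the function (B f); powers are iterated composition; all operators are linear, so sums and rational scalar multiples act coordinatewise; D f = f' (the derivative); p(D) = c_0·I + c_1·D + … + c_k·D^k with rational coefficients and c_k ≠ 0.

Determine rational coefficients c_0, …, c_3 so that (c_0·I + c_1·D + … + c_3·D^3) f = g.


p(D) = 2·I − 2·D + D^3, i.e. c_0 = 2, c_1 = -2, c_2 = 0, c_3 = 1

D^0 f = x^6 - 4x^2 + 3x + 1
D^1 f = 6x^5 - 8x + 3
D^2 f = 30x^4 - 8
D^3 f = 120x^3
matching coefficients of g against c_0 f + c_1 Df + … from the top degree down determines the c_i
solution: c_0 = 2, c_1 = -2, c_2 = 0, c_3 = 1


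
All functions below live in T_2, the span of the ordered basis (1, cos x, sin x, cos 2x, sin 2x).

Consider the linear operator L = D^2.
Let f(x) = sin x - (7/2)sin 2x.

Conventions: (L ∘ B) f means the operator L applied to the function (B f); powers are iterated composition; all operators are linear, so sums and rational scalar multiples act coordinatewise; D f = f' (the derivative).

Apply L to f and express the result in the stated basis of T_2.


g(x) = -sin x + 14sin 2x

D f = cos x - 7cos 2x
D D f = -sin x + 14sin 2x


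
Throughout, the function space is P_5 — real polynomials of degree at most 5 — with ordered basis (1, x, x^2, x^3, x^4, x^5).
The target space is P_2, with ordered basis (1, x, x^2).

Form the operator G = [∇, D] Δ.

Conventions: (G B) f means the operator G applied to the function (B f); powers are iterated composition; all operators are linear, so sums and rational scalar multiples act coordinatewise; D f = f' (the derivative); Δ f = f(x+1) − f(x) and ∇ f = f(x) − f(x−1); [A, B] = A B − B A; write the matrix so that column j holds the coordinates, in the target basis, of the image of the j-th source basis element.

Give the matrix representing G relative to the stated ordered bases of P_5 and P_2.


the matrix is [[0, 0, 0, 0, 0, 0]; [0, 0, 0, 0, 0, 0]; [0, 0, 0, 0, 0, 0]] (rows listed top to bottom)

image of 1: 0
image of x: 0
image of x^2: 0
image of x^3: 0
image of x^4: 0
image of x^5: 0
each image's coordinates form column j of the matrix


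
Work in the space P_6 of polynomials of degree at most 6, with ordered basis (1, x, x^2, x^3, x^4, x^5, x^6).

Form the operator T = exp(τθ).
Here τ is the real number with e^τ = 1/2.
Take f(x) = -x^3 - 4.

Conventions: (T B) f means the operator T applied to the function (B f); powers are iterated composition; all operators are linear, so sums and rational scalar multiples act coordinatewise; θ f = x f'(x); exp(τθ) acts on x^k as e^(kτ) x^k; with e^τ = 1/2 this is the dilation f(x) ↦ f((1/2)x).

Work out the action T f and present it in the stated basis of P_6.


the result is g(x) = -(1/8)x^3 - 4

exp(τθ) x^k = e^(kτ) x^k; with e^τ = 1/2 this sends x^k to (1/2)^k x^k
x^3 ↦ 1/8 x^3
applying this coordinatewise to f: exp(τθ) f = -(1/8)x^3 - 4


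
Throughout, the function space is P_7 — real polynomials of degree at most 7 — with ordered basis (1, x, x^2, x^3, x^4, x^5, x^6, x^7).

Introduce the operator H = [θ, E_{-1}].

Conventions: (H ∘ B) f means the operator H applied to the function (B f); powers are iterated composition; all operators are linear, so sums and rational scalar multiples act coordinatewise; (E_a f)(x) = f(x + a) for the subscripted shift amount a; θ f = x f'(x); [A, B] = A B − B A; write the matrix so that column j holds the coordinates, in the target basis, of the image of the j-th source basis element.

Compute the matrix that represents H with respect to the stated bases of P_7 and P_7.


the matrix is [[0, 1, -2, 3, -4, 5, -6, 7]; [0, 0, 2, -6, 12, -20, 30, -42]; [0, 0, 0, 3, -12, 30, -60, 105]; [0, 0, 0, 0, 4, -20, 60, -140]; [0, 0, 0, 0, 0, 5, -30, 105]; [0, 0, 0, 0, 0, 0, 6, -42]; [0, 0, 0, 0, 0, 0, 0, 7]; [0, 0, 0, 0, 0, 0, 0, 0]] (rows listed top to bottom)

image of 1: 0
image of x: 1
image of x^2: 2x - 2
image of x^3: 3x^2 - 6x + 3
image of x^4: 4x^3 - 12x^2 + 12x - 4
image of x^5: 5x^4 - 20x^3 + 30x^2 - 20x + 5
image of x^6: 6x^5 - 30x^4 + 60x^3 - 60x^2 + 30x - 6
image of x^7: 7x^6 - 42x^5 + 105x^4 - 140x^3 + 105x^2 - 42x + 7
each image's coordinates form column j of the matrix


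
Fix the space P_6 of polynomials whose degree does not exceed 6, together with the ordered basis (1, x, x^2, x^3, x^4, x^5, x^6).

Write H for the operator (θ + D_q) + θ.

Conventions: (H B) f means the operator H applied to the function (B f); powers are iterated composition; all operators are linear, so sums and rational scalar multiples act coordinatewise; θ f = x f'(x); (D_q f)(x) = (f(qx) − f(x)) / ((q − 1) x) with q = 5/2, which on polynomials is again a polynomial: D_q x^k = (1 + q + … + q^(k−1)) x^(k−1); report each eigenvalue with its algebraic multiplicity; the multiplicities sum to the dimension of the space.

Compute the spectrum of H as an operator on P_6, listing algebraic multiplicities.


λ = 0 (multiplicity 1), λ = 2 (multiplicity 1), λ = 4 (multiplicity 1), λ = 6 (multiplicity 1), λ = 8 (multiplicity 1), λ = 10 (multiplicity 1), λ = 12 (multiplicity 1)

image of 1: 0
image of x: 2x + 1
image of x^2: 4x^2 + (7/2)x
image of x^3: 6x^3 + (39/4)x^2
image of x^4: 8x^4 + (203/8)x^3
image of x^5: 10x^5 + (1031/16)x^4
image of x^6: 12x^6 + (5187/32)x^5
the matrix is upper triangular; its diagonal is (0, 2, 4, 6, 8, 10, 12)
for a triangular matrix the eigenvalues are the diagonal entries, with algebraic multiplicity their repetition count


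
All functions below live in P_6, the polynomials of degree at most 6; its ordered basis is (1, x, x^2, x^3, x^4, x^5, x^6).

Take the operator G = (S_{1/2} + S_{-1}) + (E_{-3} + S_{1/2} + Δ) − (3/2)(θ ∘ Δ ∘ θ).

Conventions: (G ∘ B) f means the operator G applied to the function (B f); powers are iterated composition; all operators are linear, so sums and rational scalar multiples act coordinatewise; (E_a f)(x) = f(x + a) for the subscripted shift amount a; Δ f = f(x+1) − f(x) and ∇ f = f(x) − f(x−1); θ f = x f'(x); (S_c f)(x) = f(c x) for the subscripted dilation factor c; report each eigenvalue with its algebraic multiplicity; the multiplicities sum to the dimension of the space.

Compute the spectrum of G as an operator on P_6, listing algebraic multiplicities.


λ = 1/16 (multiplicity 1), λ = 1/4 (multiplicity 1), λ = 1 (multiplicity 1), λ = 65/32 (multiplicity 1), λ = 17/8 (multiplicity 1), λ = 5/2 (multiplicity 1), λ = 4 (multiplicity 1)

image of 1: 4
image of x: x - 2
image of x^2: (5/2)x^2 - 10x + 10
image of x^3: (1/4)x^3 - 33x^2 + (33/2)x - 26
image of x^4: (17/8)x^4 - 80x^3 - 12x^2 - 128x + 82
image of x^5: (1/16)x^5 - 160x^4 - 125x^3 - 410x^2 + (745/2)x - 242
image of x^6: (65/32)x^6 - 282x^5 - 390x^4 - 1060x^3 + 960x^2 - 1506x + 730
the matrix is upper triangular; its diagonal is (4, 1, 5/2, 1/4, 17/8, 1/16, 65/32)
for a triangular matrix the eigenvalues are the diagonal entries, with algebraic multiplicity their repetition count


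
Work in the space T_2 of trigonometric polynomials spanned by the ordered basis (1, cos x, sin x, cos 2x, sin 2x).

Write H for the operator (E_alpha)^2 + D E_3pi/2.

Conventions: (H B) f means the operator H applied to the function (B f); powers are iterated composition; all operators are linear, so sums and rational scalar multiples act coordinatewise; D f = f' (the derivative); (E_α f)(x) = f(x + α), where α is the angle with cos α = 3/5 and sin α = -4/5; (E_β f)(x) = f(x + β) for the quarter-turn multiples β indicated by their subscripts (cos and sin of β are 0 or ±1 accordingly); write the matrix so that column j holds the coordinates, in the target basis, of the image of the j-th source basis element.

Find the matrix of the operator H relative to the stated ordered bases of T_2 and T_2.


the matrix is [[1, 0, 0, 0, 0]; [0, 18/25, -24/25, 0, 0]; [0, 24/25, 18/25, 0, 0]; [0, 0, 0, -527/625, -914/625]; [0, 0, 0, 914/625, -527/625]] (rows listed top to bottom)

image of 1: 1
image of cos x: (18/25)cos x + (24/25)sin x
image of sin x: -(24/25)cos x + (18/25)sin x
image of cos 2x: -(527/625)cos 2x + (914/625)sin 2x
image of sin 2x: -(914/625)cos 2x - (527/625)sin 2x
each image's coordinates form column j of the matrix


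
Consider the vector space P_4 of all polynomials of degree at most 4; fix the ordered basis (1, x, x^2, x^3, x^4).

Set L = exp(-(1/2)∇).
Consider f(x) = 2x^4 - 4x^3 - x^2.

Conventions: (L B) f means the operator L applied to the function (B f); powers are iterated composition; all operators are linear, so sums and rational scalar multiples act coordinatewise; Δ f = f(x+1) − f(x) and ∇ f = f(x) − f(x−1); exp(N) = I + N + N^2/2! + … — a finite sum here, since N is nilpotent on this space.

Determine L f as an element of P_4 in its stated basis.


order-1 term: -4x^3 + 12x^2 - 9x + 5/2
order-2 term: 3x^2 - 9x + 25/4
order-3 term: -x + 2
order-4 term: 1/8
the series for exp(-(1/2)∇) f terminates at order 4
exp(-(1/2)∇) f = 2x^4 - 8x^3 + 14x^2 - 19x + 87/8

the image equals g(x) = 2x^4 - 8x^3 + 14x^2 - 19x + 87/8


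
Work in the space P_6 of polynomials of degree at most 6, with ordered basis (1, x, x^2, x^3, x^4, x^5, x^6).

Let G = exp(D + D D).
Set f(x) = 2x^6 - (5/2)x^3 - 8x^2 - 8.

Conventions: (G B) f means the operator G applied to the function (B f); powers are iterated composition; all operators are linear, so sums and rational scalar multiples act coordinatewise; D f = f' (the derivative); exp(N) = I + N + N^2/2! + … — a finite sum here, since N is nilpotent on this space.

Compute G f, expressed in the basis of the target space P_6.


order-1 term: 12x^5 + 60x^4 - (15/2)x^2 - 31x - 16
order-2 term: 30x^4 + 240x^3 + 360x^2 - (15/2)x - 23
order-3 term: 40x^3 + 360x^2 + 720x + 475/2
order-4 term: 30x^2 + 240x + 360
order-5 term: 12x + 60
order-6 term: 2
the series for exp(D + D D) f terminates at order 6
exp(D + D D) f = 2x^6 + 12x^5 + 90x^4 + (555/2)x^3 + (1469/2)x^2 + (1867/2)x + 1225/2

the image equals g(x) = 2x^6 + 12x^5 + 90x^4 + (555/2)x^3 + (1469/2)x^2 + (1867/2)x + 1225/2


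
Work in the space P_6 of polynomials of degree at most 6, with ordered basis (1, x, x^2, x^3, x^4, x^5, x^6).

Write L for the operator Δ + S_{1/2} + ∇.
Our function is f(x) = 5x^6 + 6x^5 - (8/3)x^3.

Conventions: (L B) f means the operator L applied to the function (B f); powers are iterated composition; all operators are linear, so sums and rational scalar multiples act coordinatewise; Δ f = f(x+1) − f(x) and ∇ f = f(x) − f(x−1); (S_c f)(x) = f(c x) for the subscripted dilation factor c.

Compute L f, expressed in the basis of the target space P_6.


Δ f = 30x^5 + 105x^4 + 160x^3 + 127x^2 + 52x + 25/3
S_{1/2} f = (5/64)x^6 + (3/16)x^5 - (1/3)x^3
∇ f = 30x^5 - 45x^4 + 40x^3 - 23x^2 + 8x - 5/3
(Δ + S_{1/2} + ∇) f = (5/64)x^6 + (963/16)x^5 + 60x^4 + (599/3)x^3 + 104x^2 + 60x + 20/3

the image equals g(x) = (5/64)x^6 + (963/16)x^5 + 60x^4 + (599/3)x^3 + 104x^2 + 60x + 20/3


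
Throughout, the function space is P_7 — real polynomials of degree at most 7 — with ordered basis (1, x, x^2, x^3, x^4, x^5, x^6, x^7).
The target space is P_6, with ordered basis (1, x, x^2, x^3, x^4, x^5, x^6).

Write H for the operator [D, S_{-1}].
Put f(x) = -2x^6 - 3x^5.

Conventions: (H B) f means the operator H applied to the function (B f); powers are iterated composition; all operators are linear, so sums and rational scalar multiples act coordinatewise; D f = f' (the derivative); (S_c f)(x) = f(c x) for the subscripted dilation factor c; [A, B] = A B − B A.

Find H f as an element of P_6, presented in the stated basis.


S_{-1} f = -2x^6 + 3x^5
D S_{-1} f = -12x^5 + 15x^4
D f = -12x^5 - 15x^4
S_{-1} D f = 12x^5 - 15x^4
[D, S_{-1}] f = -24x^5 + 30x^4

the image equals g(x) = -24x^5 + 30x^4


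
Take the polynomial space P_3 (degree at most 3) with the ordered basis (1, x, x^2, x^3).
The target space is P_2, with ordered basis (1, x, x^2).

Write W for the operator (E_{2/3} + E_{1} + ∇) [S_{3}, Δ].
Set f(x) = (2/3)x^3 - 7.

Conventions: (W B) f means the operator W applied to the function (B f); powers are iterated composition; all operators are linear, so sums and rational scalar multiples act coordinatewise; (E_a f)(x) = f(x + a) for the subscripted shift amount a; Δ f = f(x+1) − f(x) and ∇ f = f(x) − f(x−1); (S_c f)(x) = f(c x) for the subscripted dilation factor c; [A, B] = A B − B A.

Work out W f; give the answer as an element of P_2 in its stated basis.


Δ f = 2x^2 + 2x + 2/3
S_{3} Δ f = 18x^2 + 6x + 2/3
S_{3} f = 18x^3 - 7
Δ S_{3} f = 54x^2 + 54x + 18
[S_{3}, Δ] f = -36x^2 - 48x - 52/3
E_{2/3} [S_{3}, Δ] f = -36x^2 - 96x - 196/3
E_{1} [S_{3}, Δ] f = -36x^2 - 120x - 304/3
∇ [S_{3}, Δ] f = -72x - 12
(E_{2/3} + E_{1} + ∇) [S_{3}, Δ] f = -72x^2 - 288x - 536/3

the image equals g(x) = -72x^2 - 288x - 536/3


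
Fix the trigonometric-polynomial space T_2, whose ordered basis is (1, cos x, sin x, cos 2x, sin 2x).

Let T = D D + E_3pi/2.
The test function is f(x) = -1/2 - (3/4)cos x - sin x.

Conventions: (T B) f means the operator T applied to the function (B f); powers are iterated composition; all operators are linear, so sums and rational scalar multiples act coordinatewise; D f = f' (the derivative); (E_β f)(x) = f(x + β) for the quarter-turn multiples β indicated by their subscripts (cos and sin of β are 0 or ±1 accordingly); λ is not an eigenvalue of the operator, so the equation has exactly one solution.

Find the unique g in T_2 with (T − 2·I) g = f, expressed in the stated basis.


g(x) = 1/2 + (1/8)cos x + (3/8)sin x

write g with unknown coordinates in the stated basis and equate coefficients in (T − 2·I) g = f
solving from the highest basis element down gives g = 1/2 + (1/8)cos x + (3/8)sin x
check: T g = 1/2 - (1/2)cos x - (1/4)sin x
so T g − 2·g = -1/2 - (3/4)cos x - sin x = f ✓


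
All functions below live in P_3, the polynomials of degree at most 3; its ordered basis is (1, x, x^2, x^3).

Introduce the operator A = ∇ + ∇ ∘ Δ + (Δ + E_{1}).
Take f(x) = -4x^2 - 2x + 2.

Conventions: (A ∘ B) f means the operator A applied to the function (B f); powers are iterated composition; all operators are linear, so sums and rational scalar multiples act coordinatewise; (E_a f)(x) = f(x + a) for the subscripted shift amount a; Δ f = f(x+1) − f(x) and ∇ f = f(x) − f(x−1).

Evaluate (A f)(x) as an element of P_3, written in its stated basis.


∇ f = -8x + 2
Δ f = -8x - 6
∇ Δ f = -8
Δ f = -8x - 6
E_{1} f = -4x^2 - 10x - 4
(Δ + E_{1}) f = -4x^2 - 18x - 10
(∇ + ∇ ∘ Δ + (Δ + E_{1})) f = -4x^2 - 26x - 16

g(x) = -4x^2 - 26x - 16


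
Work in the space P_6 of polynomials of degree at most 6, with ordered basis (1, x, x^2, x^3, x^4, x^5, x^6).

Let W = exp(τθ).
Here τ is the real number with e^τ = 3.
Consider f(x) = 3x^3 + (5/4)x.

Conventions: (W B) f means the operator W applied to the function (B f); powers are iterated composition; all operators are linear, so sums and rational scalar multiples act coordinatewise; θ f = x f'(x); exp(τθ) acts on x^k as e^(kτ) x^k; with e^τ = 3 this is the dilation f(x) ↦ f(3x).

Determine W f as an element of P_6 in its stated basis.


exp(τθ) x^k = e^(kτ) x^k; with e^τ = 3 this sends x^k to 3^k x^k
x ↦ 3 x
x^3 ↦ 27 x^3
applying this coordinatewise to f: exp(τθ) f = 81x^3 + (15/4)x

the result is g(x) = 81x^3 + (15/4)x


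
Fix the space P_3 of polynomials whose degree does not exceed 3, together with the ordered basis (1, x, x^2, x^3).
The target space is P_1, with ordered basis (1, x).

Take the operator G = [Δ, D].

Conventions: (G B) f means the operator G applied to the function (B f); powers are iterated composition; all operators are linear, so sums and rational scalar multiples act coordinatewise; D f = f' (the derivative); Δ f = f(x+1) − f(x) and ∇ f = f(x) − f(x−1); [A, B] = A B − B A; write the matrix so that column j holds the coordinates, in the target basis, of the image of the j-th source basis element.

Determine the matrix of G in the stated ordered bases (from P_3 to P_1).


image of 1: 0
image of x: 0
image of x^2: 0
image of x^3: 0
each image's coordinates form column j of the matrix

the matrix is [[0, 0, 0, 0]; [0, 0, 0, 0]] (rows listed top to bottom)


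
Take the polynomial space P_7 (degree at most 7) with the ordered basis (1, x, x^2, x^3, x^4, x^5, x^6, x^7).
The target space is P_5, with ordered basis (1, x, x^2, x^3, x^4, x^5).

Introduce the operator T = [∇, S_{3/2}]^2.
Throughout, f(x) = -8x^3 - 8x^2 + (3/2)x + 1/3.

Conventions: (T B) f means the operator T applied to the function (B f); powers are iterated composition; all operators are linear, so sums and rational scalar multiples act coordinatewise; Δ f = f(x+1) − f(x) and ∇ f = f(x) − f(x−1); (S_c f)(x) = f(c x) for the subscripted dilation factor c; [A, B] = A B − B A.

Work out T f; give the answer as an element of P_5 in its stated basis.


S_{3/2} f = -27x^3 - 18x^2 + (9/4)x + 1/3
∇ S_{3/2} f = -81x^2 + 45x - 27/4
∇ f = -24x^2 + 8x + 3/2
S_{3/2} ∇ f = -54x^2 + 12x + 3/2
[∇, S_{3/2}] f = -27x^2 + 33x - 33/4
S_{3/2} [∇, S_{3/2}] f = -(243/4)x^2 + (99/2)x - 33/4
∇ S_{3/2} [∇, S_{3/2}] f = -(243/2)x + 441/4
∇ [∇, S_{3/2}] f = -54x + 60
S_{3/2} ∇ [∇, S_{3/2}] f = -81x + 60
[∇, S_{3/2}] [∇, S_{3/2}] f = -(81/2)x + 201/4

g(x) = -(81/2)x + 201/4
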